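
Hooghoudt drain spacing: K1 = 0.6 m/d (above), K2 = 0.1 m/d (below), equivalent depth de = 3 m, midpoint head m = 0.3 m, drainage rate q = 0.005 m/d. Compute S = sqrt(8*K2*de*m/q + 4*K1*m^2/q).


S^2 = 8*K2*de*m/q + 4*K1*m^2/q
S^2 = 8*0.1*3*0.3/0.005 + 4*0.6*0.3^2/0.005
S = sqrt(187.2000)

13.6821 m


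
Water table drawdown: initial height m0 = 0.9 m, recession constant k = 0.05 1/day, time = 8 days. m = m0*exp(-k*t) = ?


m = m0 * exp(-k*t)
m = 0.9 * exp(-0.05 * 8)
m = 0.9 * exp(-0.4000)

0.6033 m


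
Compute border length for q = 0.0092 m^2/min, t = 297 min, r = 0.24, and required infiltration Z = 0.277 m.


L = q*t/((1+r)*Z)
L = 0.0092*297/((1+0.24)*0.277)
L = 2.7324/0.34348

7.9550 m


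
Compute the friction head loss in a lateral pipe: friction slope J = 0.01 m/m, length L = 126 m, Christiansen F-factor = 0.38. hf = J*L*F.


hf = J * L * F = 0.01 * 126 * 0.38 = 0.4788 m

0.4788 m


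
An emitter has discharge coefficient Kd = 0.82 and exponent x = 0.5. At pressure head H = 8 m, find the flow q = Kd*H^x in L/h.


q = Kd * H^x = 0.82 * 8^0.5 = 0.82 * 2.828427

2.3193 L/h


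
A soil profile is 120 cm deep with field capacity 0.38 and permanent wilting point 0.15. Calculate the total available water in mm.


AWC = (FC - PWP) * d * 10
AWC = (0.38 - 0.15) * 120 * 10
AWC = 0.2300 * 120 * 10

276.0000 mm


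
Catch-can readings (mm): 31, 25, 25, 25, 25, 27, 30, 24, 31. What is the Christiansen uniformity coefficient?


mean = 27.000000 mm
MAD = 2.444444 mm
CU = (1 - 2.444444/27.000000)*100

90.9465 %


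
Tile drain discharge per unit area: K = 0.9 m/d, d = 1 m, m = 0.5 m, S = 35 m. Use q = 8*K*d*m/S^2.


q = 8*K*d*m/S^2
q = 8*0.9*1*0.5/35^2
q = 3.6000 / 1225

0.0029 m/d


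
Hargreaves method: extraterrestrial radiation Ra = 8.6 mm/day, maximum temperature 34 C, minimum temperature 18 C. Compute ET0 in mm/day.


Tmean = (Tmax + Tmin)/2 = (34 + 18)/2 = 26.0
ET0 = 0.0023 * 8.6 * (26.0 + 17.8) * sqrt(34 - 18)
ET0 = 0.0023 * 8.6 * 43.8 * 4.000000

3.4655 mm/day


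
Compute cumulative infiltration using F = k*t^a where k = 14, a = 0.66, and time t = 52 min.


F = k * t^a = 14 * 52^0.66
F = 14 * 13.569449

189.9723 mm


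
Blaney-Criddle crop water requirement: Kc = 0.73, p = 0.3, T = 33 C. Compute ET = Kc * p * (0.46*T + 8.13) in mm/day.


ET = Kc * p * (0.46*T + 8.13)
ET = 0.73 * 0.3 * (0.46*33 + 8.13)
ET = 0.73 * 0.3 * 23.3100

5.1049 mm/day


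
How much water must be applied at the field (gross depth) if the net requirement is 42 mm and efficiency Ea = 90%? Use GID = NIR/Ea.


Ea = 90% = 0.9
GID = NIR / Ea = 42 / 0.9 = 46.6667 mm

46.6667 mm


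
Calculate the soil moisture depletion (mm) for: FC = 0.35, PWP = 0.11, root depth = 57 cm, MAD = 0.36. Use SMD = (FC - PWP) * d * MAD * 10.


SMD = (FC - PWP) * d * MAD * 10
SMD = (0.35 - 0.11) * 57 * 0.36 * 10
SMD = 0.2400 * 57 * 0.36 * 10

49.2480 mm


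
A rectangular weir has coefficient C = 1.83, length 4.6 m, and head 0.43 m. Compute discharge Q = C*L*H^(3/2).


Q = C * L * H^(3/2) = 1.83 * 4.6 * 0.43^1.5 = 1.83 * 4.6 * 0.281970

2.3736 m^3/s


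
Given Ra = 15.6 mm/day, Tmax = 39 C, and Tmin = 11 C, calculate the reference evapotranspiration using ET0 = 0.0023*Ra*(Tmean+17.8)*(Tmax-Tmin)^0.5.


Tmean = (Tmax + Tmin)/2 = (39 + 11)/2 = 25.0
ET0 = 0.0023 * 15.6 * (25.0 + 17.8) * sqrt(39 - 11)
ET0 = 0.0023 * 15.6 * 42.8 * 5.291503

8.1260 mm/day


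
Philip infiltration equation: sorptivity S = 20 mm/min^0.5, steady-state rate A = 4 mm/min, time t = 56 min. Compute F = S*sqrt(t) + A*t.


F = S*sqrt(t) + A*t
F = 20*sqrt(56) + 4*56
F = 20*7.483315 + 224

373.6663 mm


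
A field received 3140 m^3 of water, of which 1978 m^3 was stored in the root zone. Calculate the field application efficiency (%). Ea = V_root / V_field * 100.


Ea = V_root / V_field * 100 = 1978 / 3140 * 100 = 62.9936%

62.9936 %


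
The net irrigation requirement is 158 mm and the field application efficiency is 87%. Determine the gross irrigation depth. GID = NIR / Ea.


Ea = 87% = 0.87
GID = NIR / Ea = 158 / 0.87 = 181.6092 mm

181.6092 mm


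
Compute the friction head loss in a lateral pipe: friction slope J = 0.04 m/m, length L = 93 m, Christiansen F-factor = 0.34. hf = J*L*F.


hf = J * L * F = 0.04 * 93 * 0.34 = 1.2648 m

1.2648 m


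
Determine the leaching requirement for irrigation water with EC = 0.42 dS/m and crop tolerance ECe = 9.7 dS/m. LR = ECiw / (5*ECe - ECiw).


LR = ECiw / (5*ECe - ECiw)
LR = 0.42 / (5*9.7 - 0.42)
LR = 0.42 / 48.0800

0.0087


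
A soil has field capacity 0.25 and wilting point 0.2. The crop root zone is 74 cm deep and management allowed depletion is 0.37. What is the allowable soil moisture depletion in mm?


SMD = (FC - PWP) * d * MAD * 10
SMD = (0.25 - 0.2) * 74 * 0.37 * 10
SMD = 0.0500 * 74 * 0.37 * 10

13.6900 mm


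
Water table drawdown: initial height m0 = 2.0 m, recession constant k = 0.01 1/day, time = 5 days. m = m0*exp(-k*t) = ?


m = m0 * exp(-k*t)
m = 2.0 * exp(-0.01 * 5)
m = 2.0 * exp(-0.0500)

1.9025 m


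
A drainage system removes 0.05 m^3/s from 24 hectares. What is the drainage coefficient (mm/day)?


DC = Q * 86400 / (A * 10000) * 1000
DC = 0.05 * 86400 / (24 * 10000) * 1000
DC = 4320000.0000 / 240000

18.0000 mm/day


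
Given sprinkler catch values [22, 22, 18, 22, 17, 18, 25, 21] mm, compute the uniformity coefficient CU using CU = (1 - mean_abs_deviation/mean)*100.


mean = 20.625000 mm
MAD = 2.218750 mm
CU = (1 - 2.218750/20.625000)*100

89.2424 %


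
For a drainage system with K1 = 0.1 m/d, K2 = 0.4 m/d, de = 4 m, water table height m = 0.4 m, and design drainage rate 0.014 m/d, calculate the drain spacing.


S^2 = 8*K2*de*m/q + 4*K1*m^2/q
S^2 = 8*0.4*4*0.4/0.014 + 4*0.1*0.4^2/0.014
S = sqrt(370.2857)

19.2428 m


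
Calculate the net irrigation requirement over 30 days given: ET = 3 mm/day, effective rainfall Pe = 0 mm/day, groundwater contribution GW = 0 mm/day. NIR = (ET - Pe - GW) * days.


Daily deficit = ET - Pe - GW = 3 - 0 - 0 = 3 mm/day
NIR = 3 * 30 = 90 mm

90.0000 mm


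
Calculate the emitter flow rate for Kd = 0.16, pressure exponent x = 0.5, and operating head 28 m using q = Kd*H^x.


q = Kd * H^x = 0.16 * 28^0.5 = 0.16 * 5.291503

0.8466 L/h


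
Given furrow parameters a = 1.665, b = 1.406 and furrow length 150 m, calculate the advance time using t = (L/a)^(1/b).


t = (L/a)^(1/b)
t = (150/1.665)^(1/1.406)
t = 90.090090^(1/1.406)

24.5606 min


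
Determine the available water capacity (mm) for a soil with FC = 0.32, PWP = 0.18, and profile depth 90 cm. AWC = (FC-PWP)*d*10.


AWC = (FC - PWP) * d * 10
AWC = (0.32 - 0.18) * 90 * 10
AWC = 0.1400 * 90 * 10

126.0000 mm


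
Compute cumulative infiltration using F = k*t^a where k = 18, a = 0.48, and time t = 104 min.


F = k * t^a = 18 * 104^0.48
F = 18 * 9.293429

167.2817 mm


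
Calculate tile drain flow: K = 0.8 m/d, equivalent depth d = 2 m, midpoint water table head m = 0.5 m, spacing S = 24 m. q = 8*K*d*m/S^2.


q = 8*K*d*m/S^2
q = 8*0.8*2*0.5/24^2
q = 6.4000 / 576

0.0111 m/d


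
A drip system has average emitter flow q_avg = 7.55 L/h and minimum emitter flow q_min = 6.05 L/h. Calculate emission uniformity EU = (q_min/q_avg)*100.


EU = (q_min/q_avg)*100 = (6.05/7.55)*100 = 80.1325%

80.1325 %


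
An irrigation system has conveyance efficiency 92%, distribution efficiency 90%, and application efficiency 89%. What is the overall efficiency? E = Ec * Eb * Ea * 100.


Ec = 0.92, Eb = 0.9, Ea = 0.89
E = 0.92 * 0.9 * 0.89 * 100 = 73.6920%

73.6920 %


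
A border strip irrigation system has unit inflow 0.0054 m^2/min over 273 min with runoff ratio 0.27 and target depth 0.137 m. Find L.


L = q*t/((1+r)*Z)
L = 0.0054*273/((1+0.27)*0.137)
L = 1.4742/0.17399

8.4729 m


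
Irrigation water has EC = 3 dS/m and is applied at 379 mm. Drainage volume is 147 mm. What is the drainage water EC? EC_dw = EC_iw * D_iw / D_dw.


EC_dw = EC_iw * D_iw / D_dw
EC_dw = 3 * 379 / 147
EC_dw = 1137 / 147

7.7347 dS/m


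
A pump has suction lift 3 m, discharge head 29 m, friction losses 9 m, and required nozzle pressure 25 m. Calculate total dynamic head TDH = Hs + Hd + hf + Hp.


TDH = Hs + Hd + hf + Hp = 3 + 29 + 9 + 25 = 66

66 m


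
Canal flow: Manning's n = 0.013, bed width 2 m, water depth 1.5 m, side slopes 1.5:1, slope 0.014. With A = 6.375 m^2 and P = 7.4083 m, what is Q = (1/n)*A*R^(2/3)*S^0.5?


R = A/P = 6.375/7.4083 = 0.860521
Q = (1/0.013) * 6.375 * 0.860521^(2/3) * 0.014^0.5

52.4939 m^3/s


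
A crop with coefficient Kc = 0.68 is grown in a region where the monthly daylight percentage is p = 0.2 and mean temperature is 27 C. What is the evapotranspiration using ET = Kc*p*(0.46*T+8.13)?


ET = Kc * p * (0.46*T + 8.13)
ET = 0.68 * 0.2 * (0.46*27 + 8.13)
ET = 0.68 * 0.2 * 20.5500

2.7948 mm/day


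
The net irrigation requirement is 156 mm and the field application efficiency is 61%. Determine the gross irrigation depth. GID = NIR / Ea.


Ea = 61% = 0.61
GID = NIR / Ea = 156 / 0.61 = 255.7377 mm

255.7377 mm


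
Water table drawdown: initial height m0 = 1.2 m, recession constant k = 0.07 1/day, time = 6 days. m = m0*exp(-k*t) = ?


m = m0 * exp(-k*t)
m = 1.2 * exp(-0.07 * 6)
m = 1.2 * exp(-0.4200)

0.7885 m


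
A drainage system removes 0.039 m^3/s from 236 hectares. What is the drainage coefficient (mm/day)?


DC = Q * 86400 / (A * 10000) * 1000
DC = 0.039 * 86400 / (236 * 10000) * 1000
DC = 3369600.0000 / 2360000

1.4278 mm/day


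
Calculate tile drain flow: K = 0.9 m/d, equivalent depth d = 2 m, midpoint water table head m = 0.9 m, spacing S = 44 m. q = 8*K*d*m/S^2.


q = 8*K*d*m/S^2
q = 8*0.9*2*0.9/44^2
q = 12.9600 / 1936

0.0067 m/d


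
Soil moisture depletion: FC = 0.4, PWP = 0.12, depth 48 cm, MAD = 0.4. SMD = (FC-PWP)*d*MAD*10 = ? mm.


SMD = (FC - PWP) * d * MAD * 10
SMD = (0.4 - 0.12) * 48 * 0.4 * 10
SMD = 0.2800 * 48 * 0.4 * 10

53.7600 mm


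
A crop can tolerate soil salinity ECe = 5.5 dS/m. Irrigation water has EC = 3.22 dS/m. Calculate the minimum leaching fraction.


LR = ECiw / (5*ECe - ECiw)
LR = 3.22 / (5*5.5 - 3.22)
LR = 3.22 / 24.2800

0.1326


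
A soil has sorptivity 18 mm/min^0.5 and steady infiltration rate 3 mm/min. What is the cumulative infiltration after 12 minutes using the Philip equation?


F = S*sqrt(t) + A*t
F = 18*sqrt(12) + 3*12
F = 18*3.464102 + 36

98.3538 mm


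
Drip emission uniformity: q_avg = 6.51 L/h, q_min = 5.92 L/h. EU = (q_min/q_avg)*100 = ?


EU = (q_min/q_avg)*100 = (5.92/6.51)*100 = 90.9370%

90.9370 %


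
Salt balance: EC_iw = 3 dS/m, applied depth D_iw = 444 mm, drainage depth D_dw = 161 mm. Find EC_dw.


EC_dw = EC_iw * D_iw / D_dw
EC_dw = 3 * 444 / 161
EC_dw = 1332 / 161

8.2733 dS/m


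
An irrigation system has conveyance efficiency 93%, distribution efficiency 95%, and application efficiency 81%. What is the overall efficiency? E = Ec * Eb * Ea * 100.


Ec = 0.93, Eb = 0.95, Ea = 0.81
E = 0.93 * 0.95 * 0.81 * 100 = 71.5635%

71.5635 %


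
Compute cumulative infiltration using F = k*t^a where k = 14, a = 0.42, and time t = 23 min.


F = k * t^a = 14 * 23^0.42
F = 14 * 3.731863

52.2461 mm


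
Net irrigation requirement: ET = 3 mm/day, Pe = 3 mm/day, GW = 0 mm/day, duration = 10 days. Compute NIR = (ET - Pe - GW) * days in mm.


Daily deficit = ET - Pe - GW = 3 - 3 - 0 = 0 mm/day
NIR = 0 * 10 = 0 mm

0 mm


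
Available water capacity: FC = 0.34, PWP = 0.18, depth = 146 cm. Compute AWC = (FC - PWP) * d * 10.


AWC = (FC - PWP) * d * 10
AWC = (0.34 - 0.18) * 146 * 10
AWC = 0.1600 * 146 * 10

233.6000 mm


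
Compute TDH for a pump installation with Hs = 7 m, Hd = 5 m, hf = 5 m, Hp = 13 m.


TDH = Hs + Hd + hf + Hp = 7 + 5 + 5 + 13 = 30

30 m


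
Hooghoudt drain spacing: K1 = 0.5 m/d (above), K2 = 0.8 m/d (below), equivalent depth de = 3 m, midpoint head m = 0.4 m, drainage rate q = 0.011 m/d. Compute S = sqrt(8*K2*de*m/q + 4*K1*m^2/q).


S^2 = 8*K2*de*m/q + 4*K1*m^2/q
S^2 = 8*0.8*3*0.4/0.011 + 4*0.5*0.4^2/0.011
S = sqrt(727.2727)

26.9680 m


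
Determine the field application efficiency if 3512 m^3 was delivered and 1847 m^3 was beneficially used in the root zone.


Ea = V_root / V_field * 100 = 1847 / 3512 * 100 = 52.5911%

52.5911 %


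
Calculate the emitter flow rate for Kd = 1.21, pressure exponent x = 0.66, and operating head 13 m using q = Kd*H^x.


q = Kd * H^x = 1.21 * 13^0.66 = 1.21 * 5.435038

6.5764 L/h


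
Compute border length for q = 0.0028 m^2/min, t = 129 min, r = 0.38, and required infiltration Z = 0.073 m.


L = q*t/((1+r)*Z)
L = 0.0028*129/((1+0.38)*0.073)
L = 0.3612/0.10074

3.5855 m


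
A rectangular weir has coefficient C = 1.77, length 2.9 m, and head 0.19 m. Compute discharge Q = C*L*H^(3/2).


Q = C * L * H^(3/2) = 1.77 * 2.9 * 0.19^1.5 = 1.77 * 2.9 * 0.082819

0.4251 m^3/s


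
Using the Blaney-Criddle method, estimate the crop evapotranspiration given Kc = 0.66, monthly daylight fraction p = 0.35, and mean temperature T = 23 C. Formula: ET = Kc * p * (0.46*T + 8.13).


ET = Kc * p * (0.46*T + 8.13)
ET = 0.66 * 0.35 * (0.46*23 + 8.13)
ET = 0.66 * 0.35 * 18.7100

4.3220 mm/day


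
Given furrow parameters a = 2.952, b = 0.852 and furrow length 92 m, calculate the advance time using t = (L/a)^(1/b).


t = (L/a)^(1/b)
t = (92/2.952)^(1/0.852)
t = 31.165312^(1/0.852)

56.6416 min


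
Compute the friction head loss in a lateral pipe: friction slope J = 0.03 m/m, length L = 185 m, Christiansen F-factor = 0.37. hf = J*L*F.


hf = J * L * F = 0.03 * 185 * 0.37 = 2.0535 m

2.0535 m


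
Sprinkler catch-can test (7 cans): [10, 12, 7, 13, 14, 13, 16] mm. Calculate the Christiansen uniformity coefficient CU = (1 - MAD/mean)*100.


mean = 12.142857 mm
MAD = 2.122449 mm
CU = (1 - 2.122449/12.142857)*100

82.5210 %


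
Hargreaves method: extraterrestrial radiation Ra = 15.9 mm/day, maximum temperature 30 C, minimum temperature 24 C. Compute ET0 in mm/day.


Tmean = (Tmax + Tmin)/2 = (30 + 24)/2 = 27.0
ET0 = 0.0023 * 15.9 * (27.0 + 17.8) * sqrt(30 - 24)
ET0 = 0.0023 * 15.9 * 44.8 * 2.449490

4.0131 mm/day


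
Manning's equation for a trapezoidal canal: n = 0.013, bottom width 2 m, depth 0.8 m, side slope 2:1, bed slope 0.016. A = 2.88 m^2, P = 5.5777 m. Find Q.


R = A/P = 2.88/5.5777 = 0.516342
Q = (1/0.013) * 2.88 * 0.516342^(2/3) * 0.016^0.5

18.0357 m^3/s


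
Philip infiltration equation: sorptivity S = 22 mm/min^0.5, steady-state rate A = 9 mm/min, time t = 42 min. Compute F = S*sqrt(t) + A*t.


F = S*sqrt(t) + A*t
F = 22*sqrt(42) + 9*42
F = 22*6.480741 + 378

520.5763 mm


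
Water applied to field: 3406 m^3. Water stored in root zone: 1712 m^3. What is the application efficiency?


Ea = V_root / V_field * 100 = 1712 / 3406 * 100 = 50.2642%

50.2642 %


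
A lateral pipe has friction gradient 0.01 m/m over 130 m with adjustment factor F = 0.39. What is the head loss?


hf = J * L * F = 0.01 * 130 * 0.39 = 0.5070 m

0.5070 m


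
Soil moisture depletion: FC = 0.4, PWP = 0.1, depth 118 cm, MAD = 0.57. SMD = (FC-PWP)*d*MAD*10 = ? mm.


SMD = (FC - PWP) * d * MAD * 10
SMD = (0.4 - 0.1) * 118 * 0.57 * 10
SMD = 0.3000 * 118 * 0.57 * 10

201.7800 mm


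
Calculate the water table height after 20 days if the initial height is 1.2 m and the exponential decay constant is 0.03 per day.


m = m0 * exp(-k*t)
m = 1.2 * exp(-0.03 * 20)
m = 1.2 * exp(-0.6000)

0.6586 m


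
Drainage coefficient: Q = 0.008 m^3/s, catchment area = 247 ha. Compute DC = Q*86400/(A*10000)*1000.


DC = Q * 86400 / (A * 10000) * 1000
DC = 0.008 * 86400 / (247 * 10000) * 1000
DC = 691200.0000 / 2470000

0.2798 mm/day


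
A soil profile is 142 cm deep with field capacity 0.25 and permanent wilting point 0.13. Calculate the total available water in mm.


AWC = (FC - PWP) * d * 10
AWC = (0.25 - 0.13) * 142 * 10
AWC = 0.1200 * 142 * 10

170.4000 mm


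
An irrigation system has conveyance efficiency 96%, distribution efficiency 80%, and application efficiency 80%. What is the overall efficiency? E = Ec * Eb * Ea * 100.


Ec = 0.96, Eb = 0.8, Ea = 0.8
E = 0.96 * 0.8 * 0.8 * 100 = 61.4400%

61.4400 %


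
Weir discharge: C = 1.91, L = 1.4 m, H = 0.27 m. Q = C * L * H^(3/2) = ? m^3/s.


Q = C * L * H^(3/2) = 1.91 * 1.4 * 0.27^1.5 = 1.91 * 1.4 * 0.140296

0.3752 m^3/s


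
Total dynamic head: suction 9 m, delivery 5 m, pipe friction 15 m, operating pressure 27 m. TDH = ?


TDH = Hs + Hd + hf + Hp = 9 + 5 + 15 + 27 = 56

56 m


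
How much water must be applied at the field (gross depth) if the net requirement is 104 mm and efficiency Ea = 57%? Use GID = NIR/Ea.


Ea = 57% = 0.57
GID = NIR / Ea = 104 / 0.57 = 182.4561 mm

182.4561 mm


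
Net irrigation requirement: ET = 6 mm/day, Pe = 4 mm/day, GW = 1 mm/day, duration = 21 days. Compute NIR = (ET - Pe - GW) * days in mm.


Daily deficit = ET - Pe - GW = 6 - 4 - 1 = 1 mm/day
NIR = 1 * 21 = 21 mm

21.0000 mm


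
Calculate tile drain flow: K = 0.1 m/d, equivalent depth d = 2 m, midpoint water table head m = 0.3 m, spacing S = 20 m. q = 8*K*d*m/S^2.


q = 8*K*d*m/S^2
q = 8*0.1*2*0.3/20^2
q = 0.4800 / 400

0.0012 m/d


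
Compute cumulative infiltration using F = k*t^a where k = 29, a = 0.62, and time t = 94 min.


F = k * t^a = 29 * 94^0.62
F = 29 * 16.723966

484.9950 mm


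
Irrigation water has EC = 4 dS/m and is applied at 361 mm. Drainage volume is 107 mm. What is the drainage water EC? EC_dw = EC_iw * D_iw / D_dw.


EC_dw = EC_iw * D_iw / D_dw
EC_dw = 4 * 361 / 107
EC_dw = 1444 / 107

13.4953 dS/m


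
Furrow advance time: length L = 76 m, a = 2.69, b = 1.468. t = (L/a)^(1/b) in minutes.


t = (L/a)^(1/b)
t = (76/2.69)^(1/1.468)
t = 28.252788^(1/1.468)

9.7378 min


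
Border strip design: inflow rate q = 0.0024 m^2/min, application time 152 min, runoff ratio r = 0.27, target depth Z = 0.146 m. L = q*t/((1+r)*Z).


L = q*t/((1+r)*Z)
L = 0.0024*152/((1+0.27)*0.146)
L = 0.3648/0.18542

1.9674 m


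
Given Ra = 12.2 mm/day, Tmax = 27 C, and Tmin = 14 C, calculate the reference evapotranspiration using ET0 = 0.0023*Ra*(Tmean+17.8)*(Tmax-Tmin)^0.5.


Tmean = (Tmax + Tmin)/2 = (27 + 14)/2 = 20.5
ET0 = 0.0023 * 12.2 * (20.5 + 17.8) * sqrt(27 - 14)
ET0 = 0.0023 * 12.2 * 38.3 * 3.605551

3.8749 mm/day


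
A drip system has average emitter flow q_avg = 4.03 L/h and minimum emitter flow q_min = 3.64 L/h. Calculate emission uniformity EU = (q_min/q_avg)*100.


EU = (q_min/q_avg)*100 = (3.64/4.03)*100 = 90.3226%

90.3226 %


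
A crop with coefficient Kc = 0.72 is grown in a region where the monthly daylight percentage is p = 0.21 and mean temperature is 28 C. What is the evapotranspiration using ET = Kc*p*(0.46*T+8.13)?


ET = Kc * p * (0.46*T + 8.13)
ET = 0.72 * 0.21 * (0.46*28 + 8.13)
ET = 0.72 * 0.21 * 21.0100

3.1767 mm/day


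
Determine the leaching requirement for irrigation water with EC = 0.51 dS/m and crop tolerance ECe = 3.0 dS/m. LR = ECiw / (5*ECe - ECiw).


LR = ECiw / (5*ECe - ECiw)
LR = 0.51 / (5*3.0 - 0.51)
LR = 0.51 / 14.4900

0.0352


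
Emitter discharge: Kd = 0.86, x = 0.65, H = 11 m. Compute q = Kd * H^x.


q = Kd * H^x = 0.86 * 11^0.65 = 0.86 * 4.752315

4.0870 L/h


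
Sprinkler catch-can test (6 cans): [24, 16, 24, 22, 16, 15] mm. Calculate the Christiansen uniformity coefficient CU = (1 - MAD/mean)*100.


mean = 19.500000 mm
MAD = 3.833333 mm
CU = (1 - 3.833333/19.500000)*100

80.3419 %


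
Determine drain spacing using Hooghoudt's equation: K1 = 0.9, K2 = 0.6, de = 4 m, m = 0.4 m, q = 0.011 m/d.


S^2 = 8*K2*de*m/q + 4*K1*m^2/q
S^2 = 8*0.6*4*0.4/0.011 + 4*0.9*0.4^2/0.011
S = sqrt(750.5455)

27.3961 m


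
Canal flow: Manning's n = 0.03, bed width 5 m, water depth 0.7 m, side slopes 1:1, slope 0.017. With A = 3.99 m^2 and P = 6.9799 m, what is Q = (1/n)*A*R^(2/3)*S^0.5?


R = A/P = 3.99/6.9799 = 0.571641
Q = (1/0.03) * 3.99 * 0.571641^(2/3) * 0.017^0.5

11.9442 m^3/s


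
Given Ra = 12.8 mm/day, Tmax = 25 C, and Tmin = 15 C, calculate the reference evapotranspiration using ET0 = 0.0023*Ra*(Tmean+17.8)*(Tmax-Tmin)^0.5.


Tmean = (Tmax + Tmin)/2 = (25 + 15)/2 = 20.0
ET0 = 0.0023 * 12.8 * (20.0 + 17.8) * sqrt(25 - 15)
ET0 = 0.0023 * 12.8 * 37.8 * 3.162278

3.5191 mm/day


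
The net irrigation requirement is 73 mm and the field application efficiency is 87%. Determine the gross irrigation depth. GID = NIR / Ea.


Ea = 87% = 0.87
GID = NIR / Ea = 73 / 0.87 = 83.9080 mm

83.9080 mm


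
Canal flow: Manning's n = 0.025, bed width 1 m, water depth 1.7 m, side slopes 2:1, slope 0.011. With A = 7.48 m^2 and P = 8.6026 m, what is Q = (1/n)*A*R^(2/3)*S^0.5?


R = A/P = 7.48/8.6026 = 0.869505
Q = (1/0.025) * 7.48 * 0.869505^(2/3) * 0.011^0.5

28.5873 m^3/s


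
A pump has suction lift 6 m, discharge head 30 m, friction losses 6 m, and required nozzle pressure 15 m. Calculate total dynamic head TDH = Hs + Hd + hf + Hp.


TDH = Hs + Hd + hf + Hp = 6 + 30 + 6 + 15 = 57

57 m


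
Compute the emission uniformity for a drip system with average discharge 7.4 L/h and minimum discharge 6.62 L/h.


EU = (q_min/q_avg)*100 = (6.62/7.4)*100 = 89.4595%

89.4595 %


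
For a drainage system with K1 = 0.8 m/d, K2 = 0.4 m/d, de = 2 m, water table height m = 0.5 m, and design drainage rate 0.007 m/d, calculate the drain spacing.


S^2 = 8*K2*de*m/q + 4*K1*m^2/q
S^2 = 8*0.4*2*0.5/0.007 + 4*0.8*0.5^2/0.007
S = sqrt(571.4286)

23.9046 m


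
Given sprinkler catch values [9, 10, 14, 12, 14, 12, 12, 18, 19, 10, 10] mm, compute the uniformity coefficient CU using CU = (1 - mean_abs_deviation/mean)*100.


mean = 12.727273 mm
MAD = 2.561983 mm
CU = (1 - 2.561983/12.727273)*100

79.8701 %


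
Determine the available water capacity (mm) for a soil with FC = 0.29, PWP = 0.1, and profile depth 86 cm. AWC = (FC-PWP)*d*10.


AWC = (FC - PWP) * d * 10
AWC = (0.29 - 0.1) * 86 * 10
AWC = 0.1900 * 86 * 10

163.4000 mm


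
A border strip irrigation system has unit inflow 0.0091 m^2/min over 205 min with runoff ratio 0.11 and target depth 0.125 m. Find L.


L = q*t/((1+r)*Z)
L = 0.0091*205/((1+0.11)*0.125)
L = 1.8655/0.13875

13.4450 m


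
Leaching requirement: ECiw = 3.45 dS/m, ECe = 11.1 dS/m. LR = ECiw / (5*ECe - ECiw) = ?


LR = ECiw / (5*ECe - ECiw)
LR = 3.45 / (5*11.1 - 3.45)
LR = 3.45 / 52.0500

0.0663


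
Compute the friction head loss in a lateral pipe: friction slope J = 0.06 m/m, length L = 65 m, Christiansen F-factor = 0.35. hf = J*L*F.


hf = J * L * F = 0.06 * 65 * 0.35 = 1.3650 m

1.3650 m


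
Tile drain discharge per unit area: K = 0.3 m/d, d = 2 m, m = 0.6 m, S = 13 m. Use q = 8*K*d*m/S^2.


q = 8*K*d*m/S^2
q = 8*0.3*2*0.6/13^2
q = 2.8800 / 169

0.0170 m/d


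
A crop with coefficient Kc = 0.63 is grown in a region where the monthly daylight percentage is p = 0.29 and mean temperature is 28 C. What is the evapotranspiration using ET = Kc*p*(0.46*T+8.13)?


ET = Kc * p * (0.46*T + 8.13)
ET = 0.63 * 0.29 * (0.46*28 + 8.13)
ET = 0.63 * 0.29 * 21.0100

3.8385 mm/day


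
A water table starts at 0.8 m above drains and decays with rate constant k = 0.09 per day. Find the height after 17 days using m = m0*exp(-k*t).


m = m0 * exp(-k*t)
m = 0.8 * exp(-0.09 * 17)
m = 0.8 * exp(-1.5300)

0.1732 m


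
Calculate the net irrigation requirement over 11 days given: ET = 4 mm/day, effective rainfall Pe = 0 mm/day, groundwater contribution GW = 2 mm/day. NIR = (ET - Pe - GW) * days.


Daily deficit = ET - Pe - GW = 4 - 0 - 2 = 2 mm/day
NIR = 2 * 11 = 22 mm

22.0000 mm


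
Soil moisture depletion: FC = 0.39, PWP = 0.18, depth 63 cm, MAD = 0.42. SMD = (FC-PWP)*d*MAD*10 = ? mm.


SMD = (FC - PWP) * d * MAD * 10
SMD = (0.39 - 0.18) * 63 * 0.42 * 10
SMD = 0.2100 * 63 * 0.42 * 10

55.5660 mm


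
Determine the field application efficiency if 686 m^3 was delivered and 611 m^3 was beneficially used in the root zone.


Ea = V_root / V_field * 100 = 611 / 686 * 100 = 89.0671%

89.0671 %


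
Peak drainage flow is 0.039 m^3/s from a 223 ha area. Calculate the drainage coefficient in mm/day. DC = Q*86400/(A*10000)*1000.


DC = Q * 86400 / (A * 10000) * 1000
DC = 0.039 * 86400 / (223 * 10000) * 1000
DC = 3369600.0000 / 2230000

1.5110 mm/day


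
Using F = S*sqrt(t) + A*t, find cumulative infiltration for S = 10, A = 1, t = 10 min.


F = S*sqrt(t) + A*t
F = 10*sqrt(10) + 1*10
F = 10*3.162278 + 10

41.6228 mm


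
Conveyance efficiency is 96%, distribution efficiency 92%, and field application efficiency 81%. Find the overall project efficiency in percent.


Ec = 0.96, Eb = 0.92, Ea = 0.81
E = 0.96 * 0.92 * 0.81 * 100 = 71.5392%

71.5392 %


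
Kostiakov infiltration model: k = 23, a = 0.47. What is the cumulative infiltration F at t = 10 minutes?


F = k * t^a = 23 * 10^0.47
F = 23 * 2.951209

67.8778 mm


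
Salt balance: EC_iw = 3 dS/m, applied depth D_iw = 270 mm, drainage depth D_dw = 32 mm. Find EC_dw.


EC_dw = EC_iw * D_iw / D_dw
EC_dw = 3 * 270 / 32
EC_dw = 810 / 32

25.3125 dS/m


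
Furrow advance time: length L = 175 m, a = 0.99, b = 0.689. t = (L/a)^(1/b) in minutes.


t = (L/a)^(1/b)
t = (175/0.99)^(1/0.689)
t = 176.767677^(1/0.689)

1827.3969 min


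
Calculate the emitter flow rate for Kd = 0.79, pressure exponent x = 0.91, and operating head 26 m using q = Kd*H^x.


q = Kd * H^x = 0.79 * 26^0.91 = 0.79 * 19.392140

15.3198 L/h


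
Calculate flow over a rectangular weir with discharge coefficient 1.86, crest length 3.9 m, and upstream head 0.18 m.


Q = C * L * H^(3/2) = 1.86 * 3.9 * 0.18^1.5 = 1.86 * 3.9 * 0.076368

0.5540 m^3/s


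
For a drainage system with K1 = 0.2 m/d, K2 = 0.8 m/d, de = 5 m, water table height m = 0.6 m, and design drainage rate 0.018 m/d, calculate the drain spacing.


S^2 = 8*K2*de*m/q + 4*K1*m^2/q
S^2 = 8*0.8*5*0.6/0.018 + 4*0.2*0.6^2/0.018
S = sqrt(1082.6667)

32.9039 m


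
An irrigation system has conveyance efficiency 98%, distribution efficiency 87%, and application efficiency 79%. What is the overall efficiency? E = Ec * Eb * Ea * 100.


Ec = 0.98, Eb = 0.87, Ea = 0.79
E = 0.98 * 0.87 * 0.79 * 100 = 67.3554%

67.3554 %


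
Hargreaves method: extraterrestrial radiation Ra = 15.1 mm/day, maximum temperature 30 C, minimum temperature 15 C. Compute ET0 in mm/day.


Tmean = (Tmax + Tmin)/2 = (30 + 15)/2 = 22.5
ET0 = 0.0023 * 15.1 * (22.5 + 17.8) * sqrt(30 - 15)
ET0 = 0.0023 * 15.1 * 40.3 * 3.872983

5.4207 mm/day


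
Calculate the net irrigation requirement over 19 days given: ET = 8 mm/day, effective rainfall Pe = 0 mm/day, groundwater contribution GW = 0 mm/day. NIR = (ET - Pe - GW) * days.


Daily deficit = ET - Pe - GW = 8 - 0 - 0 = 8 mm/day
NIR = 8 * 19 = 152 mm

152.0000 mm


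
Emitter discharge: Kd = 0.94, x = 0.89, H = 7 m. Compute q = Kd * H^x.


q = Kd * H^x = 0.94 * 7^0.89 = 0.94 * 5.651155

5.3121 L/h


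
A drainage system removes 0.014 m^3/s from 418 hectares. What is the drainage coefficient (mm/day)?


DC = Q * 86400 / (A * 10000) * 1000
DC = 0.014 * 86400 / (418 * 10000) * 1000
DC = 1209600.0000 / 4180000

0.2894 mm/day


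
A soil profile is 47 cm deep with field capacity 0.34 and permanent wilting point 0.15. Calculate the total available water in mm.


AWC = (FC - PWP) * d * 10
AWC = (0.34 - 0.15) * 47 * 10
AWC = 0.1900 * 47 * 10

89.3000 mm


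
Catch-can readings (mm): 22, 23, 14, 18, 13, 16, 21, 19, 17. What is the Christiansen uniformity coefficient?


mean = 18.111111 mm
MAD = 2.790123 mm
CU = (1 - 2.790123/18.111111)*100

84.5944 %


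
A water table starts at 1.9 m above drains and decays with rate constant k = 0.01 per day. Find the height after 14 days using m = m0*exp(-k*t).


m = m0 * exp(-k*t)
m = 1.9 * exp(-0.01 * 14)
m = 1.9 * exp(-0.1400)

1.6518 m


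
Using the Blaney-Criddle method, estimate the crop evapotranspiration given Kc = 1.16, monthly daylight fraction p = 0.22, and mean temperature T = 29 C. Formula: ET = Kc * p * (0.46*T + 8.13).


ET = Kc * p * (0.46*T + 8.13)
ET = 1.16 * 0.22 * (0.46*29 + 8.13)
ET = 1.16 * 0.22 * 21.4700

5.4791 mm/day


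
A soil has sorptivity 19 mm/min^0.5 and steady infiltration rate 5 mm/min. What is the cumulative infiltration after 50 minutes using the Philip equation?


F = S*sqrt(t) + A*t
F = 19*sqrt(50) + 5*50
F = 19*7.071068 + 250

384.3503 mm


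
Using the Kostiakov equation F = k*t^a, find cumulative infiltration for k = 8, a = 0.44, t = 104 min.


F = k * t^a = 8 * 104^0.44
F = 8 * 7.717820

61.7426 mm


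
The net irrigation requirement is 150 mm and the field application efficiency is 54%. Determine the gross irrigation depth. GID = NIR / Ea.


Ea = 54% = 0.54
GID = NIR / Ea = 150 / 0.54 = 277.7778 mm

277.7778 mm


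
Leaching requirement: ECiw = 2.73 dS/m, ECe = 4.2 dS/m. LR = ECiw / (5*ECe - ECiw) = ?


LR = ECiw / (5*ECe - ECiw)
LR = 2.73 / (5*4.2 - 2.73)
LR = 2.73 / 18.2700

0.1494


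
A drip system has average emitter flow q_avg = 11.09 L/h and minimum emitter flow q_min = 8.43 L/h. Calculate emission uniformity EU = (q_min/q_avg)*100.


EU = (q_min/q_avg)*100 = (8.43/11.09)*100 = 76.0144%

76.0144 %


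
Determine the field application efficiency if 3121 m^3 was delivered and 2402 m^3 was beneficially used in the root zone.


Ea = V_root / V_field * 100 = 2402 / 3121 * 100 = 76.9625%

76.9625 %


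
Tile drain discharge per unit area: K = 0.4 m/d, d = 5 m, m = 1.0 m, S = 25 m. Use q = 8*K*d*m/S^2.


q = 8*K*d*m/S^2
q = 8*0.4*5*1.0/25^2
q = 16.0000 / 625

0.0256 m/d


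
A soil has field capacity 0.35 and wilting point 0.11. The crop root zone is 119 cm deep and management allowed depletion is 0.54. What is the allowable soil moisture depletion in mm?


SMD = (FC - PWP) * d * MAD * 10
SMD = (0.35 - 0.11) * 119 * 0.54 * 10
SMD = 0.2400 * 119 * 0.54 * 10

154.2240 mm


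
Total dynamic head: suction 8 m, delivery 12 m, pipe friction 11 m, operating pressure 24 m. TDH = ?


TDH = Hs + Hd + hf + Hp = 8 + 12 + 11 + 24 = 55

55 m


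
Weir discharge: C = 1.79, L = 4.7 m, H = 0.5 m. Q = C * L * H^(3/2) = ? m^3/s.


Q = C * L * H^(3/2) = 1.79 * 4.7 * 0.5^1.5 = 1.79 * 4.7 * 0.353553

2.9744 m^3/s


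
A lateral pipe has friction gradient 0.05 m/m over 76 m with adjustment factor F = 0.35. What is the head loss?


hf = J * L * F = 0.05 * 76 * 0.35 = 1.3300 m

1.3300 m


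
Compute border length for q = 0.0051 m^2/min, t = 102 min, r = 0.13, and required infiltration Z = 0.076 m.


L = q*t/((1+r)*Z)
L = 0.0051*102/((1+0.13)*0.076)
L = 0.5202/0.08588

6.0573 m


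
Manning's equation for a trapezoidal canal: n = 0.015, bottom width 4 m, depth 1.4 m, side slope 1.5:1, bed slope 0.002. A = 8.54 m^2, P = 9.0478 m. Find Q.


R = A/P = 8.54/9.0478 = 0.943876
Q = (1/0.015) * 8.54 * 0.943876^(2/3) * 0.002^0.5

24.4996 m^3/s


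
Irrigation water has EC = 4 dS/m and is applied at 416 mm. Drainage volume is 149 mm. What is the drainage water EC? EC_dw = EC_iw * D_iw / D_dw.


EC_dw = EC_iw * D_iw / D_dw
EC_dw = 4 * 416 / 149
EC_dw = 1664 / 149

11.1678 dS/m


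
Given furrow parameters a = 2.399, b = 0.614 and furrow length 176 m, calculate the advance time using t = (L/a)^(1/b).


t = (L/a)^(1/b)
t = (176/2.399)^(1/0.614)
t = 73.363902^(1/0.614)

1092.0562 min


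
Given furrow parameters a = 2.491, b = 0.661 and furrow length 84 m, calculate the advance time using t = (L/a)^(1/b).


t = (L/a)^(1/b)
t = (84/2.491)^(1/0.661)
t = 33.721397^(1/0.661)

204.8831 min


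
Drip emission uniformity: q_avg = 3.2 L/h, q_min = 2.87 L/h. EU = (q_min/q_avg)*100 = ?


EU = (q_min/q_avg)*100 = (2.87/3.2)*100 = 89.6875%

89.6875 %


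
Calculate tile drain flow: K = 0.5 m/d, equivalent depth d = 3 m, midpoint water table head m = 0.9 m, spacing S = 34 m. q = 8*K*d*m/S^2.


q = 8*K*d*m/S^2
q = 8*0.5*3*0.9/34^2
q = 10.8000 / 1156

0.0093 m/d


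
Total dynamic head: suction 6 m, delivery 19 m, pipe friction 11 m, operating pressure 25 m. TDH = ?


TDH = Hs + Hd + hf + Hp = 6 + 19 + 11 + 25 = 61

61 m


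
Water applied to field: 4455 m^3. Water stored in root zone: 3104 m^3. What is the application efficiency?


Ea = V_root / V_field * 100 = 3104 / 4455 * 100 = 69.6745%

69.6745 %


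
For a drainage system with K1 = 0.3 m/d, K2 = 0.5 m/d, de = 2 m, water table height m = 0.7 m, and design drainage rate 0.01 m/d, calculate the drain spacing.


S^2 = 8*K2*de*m/q + 4*K1*m^2/q
S^2 = 8*0.5*2*0.7/0.01 + 4*0.3*0.7^2/0.01
S = sqrt(618.8000)

24.8757 m


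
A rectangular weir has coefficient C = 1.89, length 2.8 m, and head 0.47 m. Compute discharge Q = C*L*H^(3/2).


Q = C * L * H^(3/2) = 1.89 * 2.8 * 0.47^1.5 = 1.89 * 2.8 * 0.322216

1.7052 m^3/s


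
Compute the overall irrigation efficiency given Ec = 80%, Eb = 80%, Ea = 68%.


Ec = 0.8, Eb = 0.8, Ea = 0.68
E = 0.8 * 0.8 * 0.68 * 100 = 43.5200%

43.5200 %


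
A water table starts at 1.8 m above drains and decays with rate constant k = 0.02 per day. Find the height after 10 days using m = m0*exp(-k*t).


m = m0 * exp(-k*t)
m = 1.8 * exp(-0.02 * 10)
m = 1.8 * exp(-0.2000)

1.4737 m


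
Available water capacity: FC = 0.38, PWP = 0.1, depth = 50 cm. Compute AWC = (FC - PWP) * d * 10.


AWC = (FC - PWP) * d * 10
AWC = (0.38 - 0.1) * 50 * 10
AWC = 0.2800 * 50 * 10

140.0000 mm


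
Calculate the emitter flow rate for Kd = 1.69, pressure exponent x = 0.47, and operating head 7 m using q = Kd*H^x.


q = Kd * H^x = 1.69 * 7^0.47 = 1.69 * 2.495721

4.2178 L/h


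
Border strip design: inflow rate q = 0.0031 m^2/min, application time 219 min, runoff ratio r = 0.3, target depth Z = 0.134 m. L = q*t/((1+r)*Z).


L = q*t/((1+r)*Z)
L = 0.0031*219/((1+0.3)*0.134)
L = 0.6789/0.1742

3.8972 m


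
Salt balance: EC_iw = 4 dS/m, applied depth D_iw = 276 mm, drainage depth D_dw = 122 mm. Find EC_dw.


EC_dw = EC_iw * D_iw / D_dw
EC_dw = 4 * 276 / 122
EC_dw = 1104 / 122

9.0492 dS/m


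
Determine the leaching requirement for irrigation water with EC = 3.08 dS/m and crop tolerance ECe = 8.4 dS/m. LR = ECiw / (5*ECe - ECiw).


LR = ECiw / (5*ECe - ECiw)
LR = 3.08 / (5*8.4 - 3.08)
LR = 3.08 / 38.9200

0.0791


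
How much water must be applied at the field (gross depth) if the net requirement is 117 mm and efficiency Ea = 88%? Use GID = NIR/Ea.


Ea = 88% = 0.88
GID = NIR / Ea = 117 / 0.88 = 132.9545 mm

132.9545 mm


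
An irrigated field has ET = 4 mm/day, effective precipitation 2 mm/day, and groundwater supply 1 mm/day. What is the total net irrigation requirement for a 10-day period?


Daily deficit = ET - Pe - GW = 4 - 2 - 1 = 1 mm/day
NIR = 1 * 10 = 10 mm

10.0000 mm


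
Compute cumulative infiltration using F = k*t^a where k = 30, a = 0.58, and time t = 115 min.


F = k * t^a = 30 * 115^0.58
F = 30 * 15.674899

470.2470 mm


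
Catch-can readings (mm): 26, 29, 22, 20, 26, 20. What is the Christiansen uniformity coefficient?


mean = 23.833333 mm
MAD = 3.166667 mm
CU = (1 - 3.166667/23.833333)*100

86.7133 %


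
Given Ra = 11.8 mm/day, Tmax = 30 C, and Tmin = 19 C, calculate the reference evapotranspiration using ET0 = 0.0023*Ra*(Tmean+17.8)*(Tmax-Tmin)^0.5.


Tmean = (Tmax + Tmin)/2 = (30 + 19)/2 = 24.5
ET0 = 0.0023 * 11.8 * (24.5 + 17.8) * sqrt(30 - 19)
ET0 = 0.0023 * 11.8 * 42.3 * 3.316625

3.8076 mm/day


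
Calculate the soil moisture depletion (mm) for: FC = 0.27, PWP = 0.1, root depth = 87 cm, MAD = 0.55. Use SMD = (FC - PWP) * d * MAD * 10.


SMD = (FC - PWP) * d * MAD * 10
SMD = (0.27 - 0.1) * 87 * 0.55 * 10
SMD = 0.1700 * 87 * 0.55 * 10

81.3450 mm


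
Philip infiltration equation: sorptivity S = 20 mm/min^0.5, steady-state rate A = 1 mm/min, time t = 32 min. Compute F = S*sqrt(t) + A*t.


F = S*sqrt(t) + A*t
F = 20*sqrt(32) + 1*32
F = 20*5.656854 + 32

145.1371 mm


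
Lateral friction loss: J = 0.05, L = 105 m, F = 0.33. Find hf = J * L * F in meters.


hf = J * L * F = 0.05 * 105 * 0.33 = 1.7325 m

1.7325 m


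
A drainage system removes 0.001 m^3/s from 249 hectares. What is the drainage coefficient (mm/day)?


DC = Q * 86400 / (A * 10000) * 1000
DC = 0.001 * 86400 / (249 * 10000) * 1000
DC = 86400.0000 / 2490000

0.0347 mm/day


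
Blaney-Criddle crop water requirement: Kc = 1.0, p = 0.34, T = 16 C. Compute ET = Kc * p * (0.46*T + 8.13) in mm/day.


ET = Kc * p * (0.46*T + 8.13)
ET = 1.0 * 0.34 * (0.46*16 + 8.13)
ET = 1.0 * 0.34 * 15.4900

5.2666 mm/day


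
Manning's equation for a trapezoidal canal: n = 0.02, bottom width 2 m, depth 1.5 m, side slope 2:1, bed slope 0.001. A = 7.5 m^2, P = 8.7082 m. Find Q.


R = A/P = 7.5/8.7082 = 0.861257
Q = (1/0.02) * 7.5 * 0.861257^(2/3) * 0.001^0.5

10.7346 m^3/s


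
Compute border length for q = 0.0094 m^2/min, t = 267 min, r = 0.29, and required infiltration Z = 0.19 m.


L = q*t/((1+r)*Z)
L = 0.0094*267/((1+0.29)*0.19)
L = 2.5098/0.2451

10.2399 m


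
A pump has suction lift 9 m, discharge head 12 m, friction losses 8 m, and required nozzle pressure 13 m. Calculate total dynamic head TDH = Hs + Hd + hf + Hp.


TDH = Hs + Hd + hf + Hp = 9 + 12 + 8 + 13 = 42

42 m


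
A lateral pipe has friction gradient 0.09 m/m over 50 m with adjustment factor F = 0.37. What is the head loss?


hf = J * L * F = 0.09 * 50 * 0.37 = 1.6650 m

1.6650 m


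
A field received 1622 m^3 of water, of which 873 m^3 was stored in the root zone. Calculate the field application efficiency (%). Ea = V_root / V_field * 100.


Ea = V_root / V_field * 100 = 873 / 1622 * 100 = 53.8224%

53.8224 %


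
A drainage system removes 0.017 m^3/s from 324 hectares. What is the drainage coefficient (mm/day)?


DC = Q * 86400 / (A * 10000) * 1000
DC = 0.017 * 86400 / (324 * 10000) * 1000
DC = 1468800.0000 / 3240000

0.4533 mm/day


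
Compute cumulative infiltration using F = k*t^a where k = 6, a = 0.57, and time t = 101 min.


F = k * t^a = 6 * 101^0.57
F = 6 * 13.882356

83.2941 mm


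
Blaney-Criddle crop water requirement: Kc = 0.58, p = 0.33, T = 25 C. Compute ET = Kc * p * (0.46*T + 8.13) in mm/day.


ET = Kc * p * (0.46*T + 8.13)
ET = 0.58 * 0.33 * (0.46*25 + 8.13)
ET = 0.58 * 0.33 * 19.6300

3.7572 mm/day


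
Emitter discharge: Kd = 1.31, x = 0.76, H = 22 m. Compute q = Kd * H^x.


q = Kd * H^x = 1.31 * 22^0.76 = 1.31 * 10.477104

13.7250 L/h


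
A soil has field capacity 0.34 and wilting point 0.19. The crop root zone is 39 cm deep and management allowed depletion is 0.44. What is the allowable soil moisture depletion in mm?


SMD = (FC - PWP) * d * MAD * 10
SMD = (0.34 - 0.19) * 39 * 0.44 * 10
SMD = 0.1500 * 39 * 0.44 * 10

25.7400 mm


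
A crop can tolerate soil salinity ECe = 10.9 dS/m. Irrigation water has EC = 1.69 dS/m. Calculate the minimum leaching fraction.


LR = ECiw / (5*ECe - ECiw)
LR = 1.69 / (5*10.9 - 1.69)
LR = 1.69 / 52.8100

0.0320


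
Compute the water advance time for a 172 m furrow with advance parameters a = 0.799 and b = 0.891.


t = (L/a)^(1/b)
t = (172/0.799)^(1/0.891)
t = 215.269086^(1/0.891)

415.3227 min


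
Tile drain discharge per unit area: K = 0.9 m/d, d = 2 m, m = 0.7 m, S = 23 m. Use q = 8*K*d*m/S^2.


q = 8*K*d*m/S^2
q = 8*0.9*2*0.7/23^2
q = 10.0800 / 529

0.0191 m/d


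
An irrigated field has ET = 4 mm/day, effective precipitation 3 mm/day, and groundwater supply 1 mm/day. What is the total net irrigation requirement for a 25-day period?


Daily deficit = ET - Pe - GW = 4 - 3 - 1 = 0 mm/day
NIR = 0 * 25 = 0 mm

0 mm


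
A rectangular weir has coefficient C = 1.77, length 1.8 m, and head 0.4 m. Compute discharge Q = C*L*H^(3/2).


Q = C * L * H^(3/2) = 1.77 * 1.8 * 0.4^1.5 = 1.77 * 1.8 * 0.252982

0.8060 m^3/s
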